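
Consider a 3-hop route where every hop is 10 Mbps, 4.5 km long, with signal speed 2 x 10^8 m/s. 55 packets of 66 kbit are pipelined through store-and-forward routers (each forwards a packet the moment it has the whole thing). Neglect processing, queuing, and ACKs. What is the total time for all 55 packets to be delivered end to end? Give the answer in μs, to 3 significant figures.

Per-hop transmission t_tx = L/R = 66000/10000000 = 6600 μs.
Per-hop propagation t_prop = 4500/200000000 = 22.5 μs.
Pipeline fill: first packet needs 3·t_tx to clear all hops; remaining 54 packets each add one t_tx.
Total = (3+55-1)·t_tx + 3·t_prop = 57·6600 + 3·22.5 = 376000 μs.

376000 μs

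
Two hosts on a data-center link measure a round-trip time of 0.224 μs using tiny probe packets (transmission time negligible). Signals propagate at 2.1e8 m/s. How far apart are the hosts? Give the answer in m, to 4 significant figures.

23.52 m

One-way propagation = RTT/2 = 0.112 μs.
d = s × t = 210000000 × 1.12e-07 = 23.52 m.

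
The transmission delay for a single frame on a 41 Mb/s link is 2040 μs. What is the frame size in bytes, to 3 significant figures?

L = R × t_tx = 41000000 b/s × 0.00204 s = 83640 bits.
In bytes: 83640 / 8 = 10500 bytes.

10500 bytes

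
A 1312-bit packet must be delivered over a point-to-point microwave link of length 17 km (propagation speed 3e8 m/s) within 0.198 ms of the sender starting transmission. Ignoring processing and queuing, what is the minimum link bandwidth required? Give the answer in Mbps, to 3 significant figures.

Propagation delay = 17000 / 300000000 = 0.0566667 ms.
Transmission budget = 0.198 − 0.0566667 = 0.141333 ms.
R ≥ L / t_tx = 1312 bits / 0.000141333 s = 9.28 Mbps.

9.28 Mbps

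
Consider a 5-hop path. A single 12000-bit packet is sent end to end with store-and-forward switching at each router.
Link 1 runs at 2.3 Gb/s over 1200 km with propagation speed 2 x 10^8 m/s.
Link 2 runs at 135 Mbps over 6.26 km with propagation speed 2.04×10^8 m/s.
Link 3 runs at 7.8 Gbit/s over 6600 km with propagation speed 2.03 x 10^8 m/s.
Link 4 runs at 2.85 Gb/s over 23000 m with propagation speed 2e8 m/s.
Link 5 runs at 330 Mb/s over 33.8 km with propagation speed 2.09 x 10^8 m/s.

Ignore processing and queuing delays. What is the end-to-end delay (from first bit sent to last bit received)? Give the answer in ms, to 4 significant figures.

38.96 ms

Transmission delays (L/R per hop): 0.00521739, 0.0888889, 0.00153846, 0.00421053, 0.0363636 ms; sum = 0.136219 ms.
Propagation delays (d/s per hop): 6, 0.0306863, 32.5123, 0.115, 0.161722 ms; sum = 38.8197 ms.
End-to-end = 38.96 ms.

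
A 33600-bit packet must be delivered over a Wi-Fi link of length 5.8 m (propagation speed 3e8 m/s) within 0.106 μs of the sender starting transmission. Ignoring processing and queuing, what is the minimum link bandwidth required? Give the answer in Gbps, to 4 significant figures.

387.7 Gbps

Propagation delay = 5.8 / 300000000 = 0.0193333 μs.
Transmission budget = 0.106 − 0.0193333 = 0.0866667 μs.
R ≥ L / t_tx = 33600 bits / 8.66667e-08 s = 387.7 Gbps.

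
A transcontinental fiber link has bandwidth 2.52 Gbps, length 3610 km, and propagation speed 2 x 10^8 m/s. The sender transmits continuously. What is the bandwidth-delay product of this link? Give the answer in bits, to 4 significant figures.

Propagation delay = 3610000 / 200000000 = 0.01805 s.
BDP = R × t_prop = 2520000000 × 0.01805 = 45486000 bits.

45490000 bits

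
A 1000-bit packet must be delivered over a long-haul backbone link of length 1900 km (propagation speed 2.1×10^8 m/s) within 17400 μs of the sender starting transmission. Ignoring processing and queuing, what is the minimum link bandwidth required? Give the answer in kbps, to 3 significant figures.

Propagation delay = 1900000 / 210000000 = 9047.62 μs.
Transmission budget = 17400 − 9047.62 = 8352.38 μs.
R ≥ L / t_tx = 1000 bits / 0.00835238 s = 120 kbps.

120 kbps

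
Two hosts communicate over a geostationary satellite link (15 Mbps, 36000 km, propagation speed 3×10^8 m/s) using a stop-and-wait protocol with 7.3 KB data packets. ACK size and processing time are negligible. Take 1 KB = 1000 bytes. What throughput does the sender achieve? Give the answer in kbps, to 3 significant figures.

t_tx = L/R = 58400/15000000 = 0.00389333 s.
t_prop = 36000000/300000000 = 0.12 s; RTT = 0.24 s.
Cycle = t_tx + RTT = 0.243893 s.
Throughput = L / cycle = 58400 / 0.243893 = 239 kbps.

239 kbps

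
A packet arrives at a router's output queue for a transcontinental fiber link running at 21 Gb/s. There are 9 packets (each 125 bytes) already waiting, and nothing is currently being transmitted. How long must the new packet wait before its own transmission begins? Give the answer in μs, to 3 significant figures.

0.429 μs

Each queued packet: L/R = 1000/21000000000 = 0.047619 μs.
9 queued → 0.428571 μs.
Queuing delay = 0.429 μs.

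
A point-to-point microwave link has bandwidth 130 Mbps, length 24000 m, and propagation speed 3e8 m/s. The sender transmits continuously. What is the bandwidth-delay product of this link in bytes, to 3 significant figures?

1300 bytes

Propagation delay = 24000 / 300000000 = 8e-05 s.
BDP = R × t_prop = 130000000 × 8e-05 = 10400 bits.
In bytes: 10400/8 = 1300 bytes.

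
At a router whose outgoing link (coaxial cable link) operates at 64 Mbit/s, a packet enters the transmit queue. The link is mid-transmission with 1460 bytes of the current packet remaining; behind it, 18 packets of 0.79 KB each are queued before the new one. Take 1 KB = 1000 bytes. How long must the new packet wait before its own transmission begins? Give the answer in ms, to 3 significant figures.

Each queued packet: L/R = 6320/64000000 = 0.09875 ms.
18 queued → 1.7775 ms.
Plus remaining 11680 bits of current packet: 0.1825 ms.
Queuing delay = 1.96 ms.

1.96 ms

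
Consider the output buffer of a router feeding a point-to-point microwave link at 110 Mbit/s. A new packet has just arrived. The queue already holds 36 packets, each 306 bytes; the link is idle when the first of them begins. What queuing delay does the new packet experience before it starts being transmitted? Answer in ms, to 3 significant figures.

0.801 ms

Each queued packet: L/R = 2448/110000000 = 0.0222545 ms.
36 queued → 0.801164 ms.
Queuing delay = 0.801 ms.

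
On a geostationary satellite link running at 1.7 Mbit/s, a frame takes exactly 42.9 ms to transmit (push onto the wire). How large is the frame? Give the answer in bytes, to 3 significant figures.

9120 bytes

L = R × t_tx = 1700000 b/s × 0.0429 s = 72930 bits.
In bytes: 72930 / 8 = 9120 bytes.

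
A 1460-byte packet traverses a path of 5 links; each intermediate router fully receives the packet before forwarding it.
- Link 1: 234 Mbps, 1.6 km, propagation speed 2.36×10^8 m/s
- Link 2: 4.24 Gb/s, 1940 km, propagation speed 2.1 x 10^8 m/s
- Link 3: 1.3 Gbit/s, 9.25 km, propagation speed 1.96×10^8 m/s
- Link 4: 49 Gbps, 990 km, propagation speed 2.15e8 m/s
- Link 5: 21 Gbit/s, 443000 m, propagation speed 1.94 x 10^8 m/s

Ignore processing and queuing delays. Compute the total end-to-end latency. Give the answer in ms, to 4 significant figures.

L = 1460 × 8 = 11680 bits.
Transmission delays (L/R per hop): 0.0499145, 0.00275472, 0.00898462, 0.000238367, 0.00055619 ms; sum = 0.0624484 ms.
Propagation delays (d/s per hop): 0.00677966, 9.2381, 0.0471939, 4.60465, 2.28351 ms; sum = 16.1802 ms.
End-to-end = 16.24 ms.

16.24 ms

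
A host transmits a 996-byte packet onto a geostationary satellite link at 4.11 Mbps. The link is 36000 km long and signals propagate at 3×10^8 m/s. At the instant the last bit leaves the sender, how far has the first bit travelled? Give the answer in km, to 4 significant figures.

t_tx = L/R = 7968/4.11e+06 = 0.00193869 s.
Distance = s × t_tx = 300000000 × 0.00193869 = 581.6 km.

581.6 km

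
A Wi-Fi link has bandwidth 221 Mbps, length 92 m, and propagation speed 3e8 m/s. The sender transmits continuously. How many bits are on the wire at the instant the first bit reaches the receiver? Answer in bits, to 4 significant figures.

Propagation delay = 92 / 300000000 = 3.06667e-07 s.
BDP = R × t_prop = 221000000 × 3.06667e-07 = 67.7733 bits.

67.77 bits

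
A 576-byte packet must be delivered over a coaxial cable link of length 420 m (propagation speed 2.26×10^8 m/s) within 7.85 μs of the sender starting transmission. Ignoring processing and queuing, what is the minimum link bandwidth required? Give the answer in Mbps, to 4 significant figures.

L = 4608 bits.
Propagation delay = 420 / 2.26e+08 = 1.85841 μs.
Transmission budget = 7.85 − 1.85841 = 5.99159 μs.
R ≥ L / t_tx = 4608 bits / 5.99159e-06 s = 769.1 Mbps.

769.1 Mbps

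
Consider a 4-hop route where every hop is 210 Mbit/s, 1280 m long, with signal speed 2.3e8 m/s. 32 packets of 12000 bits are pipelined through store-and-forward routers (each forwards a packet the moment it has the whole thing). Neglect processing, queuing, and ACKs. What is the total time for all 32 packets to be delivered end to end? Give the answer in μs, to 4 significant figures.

Per-hop transmission t_tx = L/R = 12000/210000000 = 57.1429 μs.
Per-hop propagation t_prop = 1280/2.3e+08 = 5.56522 μs.
Pipeline fill: first packet needs 4·t_tx to clear all hops; remaining 31 packets each add one t_tx.
Total = (4+32-1)·t_tx + 4·t_prop = 35·57.1429 + 4·5.56522 = 2022 μs.

2022 μs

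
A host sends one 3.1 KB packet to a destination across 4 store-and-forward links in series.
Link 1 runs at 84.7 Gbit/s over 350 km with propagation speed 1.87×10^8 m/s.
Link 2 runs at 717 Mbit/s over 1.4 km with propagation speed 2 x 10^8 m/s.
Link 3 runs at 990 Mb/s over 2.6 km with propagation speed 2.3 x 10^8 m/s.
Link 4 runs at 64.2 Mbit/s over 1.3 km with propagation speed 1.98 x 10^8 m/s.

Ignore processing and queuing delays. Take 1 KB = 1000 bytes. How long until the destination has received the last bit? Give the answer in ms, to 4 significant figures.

2.343 ms

L = 24800 bits.
Transmission delays (L/R per hop): 0.000292798, 0.0345886, 0.0250505, 0.386293 ms; sum = 0.446225 ms.
Propagation delays (d/s per hop): 1.87166, 0.007, 0.0113043, 0.00656566 ms; sum = 1.89653 ms.
End-to-end = 2.343 ms.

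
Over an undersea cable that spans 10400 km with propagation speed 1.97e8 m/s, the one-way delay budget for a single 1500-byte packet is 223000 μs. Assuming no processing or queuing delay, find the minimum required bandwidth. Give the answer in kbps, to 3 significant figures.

70.5 kbps

L = 12000 bits.
Propagation delay = 10400000 / 197000000 = 52791.9 μs.
Transmission budget = 223000 − 52791.9 = 170208 μs.
R ≥ L / t_tx = 12000 bits / 0.170208 s = 70.5 kbps.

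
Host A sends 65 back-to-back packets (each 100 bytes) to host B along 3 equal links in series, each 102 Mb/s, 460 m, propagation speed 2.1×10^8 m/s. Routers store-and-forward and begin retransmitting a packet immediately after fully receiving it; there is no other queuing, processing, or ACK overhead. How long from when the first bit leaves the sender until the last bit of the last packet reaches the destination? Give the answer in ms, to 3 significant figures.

Per-hop transmission t_tx = L/R = 800/102000000 = 0.00784314 ms.
Per-hop propagation t_prop = 460/210000000 = 0.00219048 ms.
Pipeline fill: first packet needs 3·t_tx to clear all hops; remaining 64 packets each add one t_tx.
Total = (3+65-1)·t_tx + 3·t_prop = 67·0.00784314 + 3·0.00219048 = 0.532 ms.

0.532 ms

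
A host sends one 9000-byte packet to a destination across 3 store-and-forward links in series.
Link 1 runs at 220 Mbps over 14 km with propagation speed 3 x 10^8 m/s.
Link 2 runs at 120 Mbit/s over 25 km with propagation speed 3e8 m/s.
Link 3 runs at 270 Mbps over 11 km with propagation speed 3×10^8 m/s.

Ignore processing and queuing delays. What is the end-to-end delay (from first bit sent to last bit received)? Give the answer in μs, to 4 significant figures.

L = 9000 × 8 = 72000 bits.
Transmission delays (L/R per hop): 327.273, 600, 266.667 μs; sum = 1193.94 μs.
Propagation delays (d/s per hop): 46.6667, 83.3333, 36.6667 μs; sum = 166.667 μs.
End-to-end = 1361 μs.

1361 μs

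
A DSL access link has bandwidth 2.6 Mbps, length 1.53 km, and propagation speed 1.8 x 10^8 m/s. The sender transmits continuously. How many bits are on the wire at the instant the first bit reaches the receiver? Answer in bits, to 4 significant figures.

22.10 bits

Propagation delay = 1530 / 180000000 = 8.5e-06 s.
BDP = R × t_prop = 2600000 × 8.5e-06 = 22.1 bits.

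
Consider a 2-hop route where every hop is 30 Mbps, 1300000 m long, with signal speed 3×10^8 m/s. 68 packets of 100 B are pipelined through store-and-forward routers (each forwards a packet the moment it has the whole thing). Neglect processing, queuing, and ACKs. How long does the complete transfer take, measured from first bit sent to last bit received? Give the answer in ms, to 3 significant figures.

Per-hop transmission t_tx = L/R = 800/30000000 = 0.0266667 ms.
Per-hop propagation t_prop = 1300000/300000000 = 4.33333 ms.
Pipeline fill: first packet needs 2·t_tx to clear all hops; remaining 67 packets each add one t_tx.
Total = (2+68-1)·t_tx + 2·t_prop = 69·0.0266667 + 2·4.33333 = 10.5 ms.

10.5 ms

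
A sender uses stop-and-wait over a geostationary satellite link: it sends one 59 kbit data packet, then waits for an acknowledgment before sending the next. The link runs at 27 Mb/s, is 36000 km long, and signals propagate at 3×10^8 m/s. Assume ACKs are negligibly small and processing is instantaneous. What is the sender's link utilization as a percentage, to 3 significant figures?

t_tx = L/R = 59000/27000000 = 0.00218519 s.
t_prop = 36000000/300000000 = 0.12 s; RTT = 0.24 s.
Cycle = t_tx + RTT = 0.242185 s.
Utilization = t_tx / cycle = 0.00218519/0.242185 = 0.902 %.

0.902 %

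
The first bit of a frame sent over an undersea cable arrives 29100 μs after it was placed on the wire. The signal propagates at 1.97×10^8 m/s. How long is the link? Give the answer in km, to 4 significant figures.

5733 km

d = s × t_prop = 197000000 × 0.0291 = 5733 km.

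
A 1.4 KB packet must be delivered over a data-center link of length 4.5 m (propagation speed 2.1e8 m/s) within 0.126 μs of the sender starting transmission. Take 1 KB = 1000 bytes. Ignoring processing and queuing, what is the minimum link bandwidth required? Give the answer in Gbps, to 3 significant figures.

107 Gbps

L = 11200 bits.
Propagation delay = 4.5 / 210000000 = 0.0214286 μs.
Transmission budget = 0.126 − 0.0214286 = 0.104571 μs.
R ≥ L / t_tx = 11200 bits / 1.04571e-07 s = 107 Gbps.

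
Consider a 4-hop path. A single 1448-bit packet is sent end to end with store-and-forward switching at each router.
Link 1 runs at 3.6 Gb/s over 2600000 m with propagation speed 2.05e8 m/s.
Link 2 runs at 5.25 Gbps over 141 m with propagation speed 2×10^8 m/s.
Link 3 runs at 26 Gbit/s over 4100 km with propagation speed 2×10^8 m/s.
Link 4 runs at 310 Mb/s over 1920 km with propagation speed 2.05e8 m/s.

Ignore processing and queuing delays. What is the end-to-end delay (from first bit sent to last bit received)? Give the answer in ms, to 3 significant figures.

42.6 ms

Transmission delays (L/R per hop): 0.000402222, 0.00027581, 5.56923e-05, 0.00467097 ms; sum = 0.00540469 ms.
Propagation delays (d/s per hop): 12.6829, 0.000705, 20.5, 9.36585 ms; sum = 42.5495 ms.
End-to-end = 42.6 ms.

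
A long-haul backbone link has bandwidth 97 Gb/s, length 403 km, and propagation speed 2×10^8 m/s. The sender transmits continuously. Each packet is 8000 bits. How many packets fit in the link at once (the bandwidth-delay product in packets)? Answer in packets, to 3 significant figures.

Propagation delay = 403000 / 200000000 = 0.002015 s.
BDP = R × t_prop = 97000000000 × 0.002015 = 195455000 bits.
In packets of 8000 bits: 24400 packets.

24400 packets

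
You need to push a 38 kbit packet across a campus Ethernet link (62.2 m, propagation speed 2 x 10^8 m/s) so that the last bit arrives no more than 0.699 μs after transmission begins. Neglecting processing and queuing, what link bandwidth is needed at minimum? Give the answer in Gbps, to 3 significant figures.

97.9 Gbps

Propagation delay = 62.2 / 200000000 = 0.311 μs.
Transmission budget = 0.699 − 0.311 = 0.388 μs.
R ≥ L / t_tx = 38000 bits / 3.88e-07 s = 97.9 Gbps.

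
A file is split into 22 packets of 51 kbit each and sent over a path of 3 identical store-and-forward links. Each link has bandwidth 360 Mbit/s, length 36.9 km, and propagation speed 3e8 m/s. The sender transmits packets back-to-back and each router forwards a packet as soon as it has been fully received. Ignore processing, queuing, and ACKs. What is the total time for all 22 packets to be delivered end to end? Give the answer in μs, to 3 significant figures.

Per-hop transmission t_tx = L/R = 51000/360000000 = 141.667 μs.
Per-hop propagation t_prop = 36900/300000000 = 123 μs.
Pipeline fill: first packet needs 3·t_tx to clear all hops; remaining 21 packets each add one t_tx.
Total = (3+22-1)·t_tx + 3·t_prop = 24·141.667 + 3·123 = 3770 μs.

3770 μs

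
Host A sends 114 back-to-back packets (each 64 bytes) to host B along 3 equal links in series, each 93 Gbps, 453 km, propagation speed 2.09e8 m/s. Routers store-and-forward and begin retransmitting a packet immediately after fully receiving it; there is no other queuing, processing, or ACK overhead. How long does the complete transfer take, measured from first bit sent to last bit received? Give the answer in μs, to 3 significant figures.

Per-hop transmission t_tx = L/R = 512/93000000000 = 0.00550538 μs.
Per-hop propagation t_prop = 453000/209000000 = 2167.46 μs.
Pipeline fill: first packet needs 3·t_tx to clear all hops; remaining 113 packets each add one t_tx.
Total = (3+114-1)·t_tx + 3·t_prop = 116·0.00550538 + 3·2167.46 = 6500 μs.

6500 μs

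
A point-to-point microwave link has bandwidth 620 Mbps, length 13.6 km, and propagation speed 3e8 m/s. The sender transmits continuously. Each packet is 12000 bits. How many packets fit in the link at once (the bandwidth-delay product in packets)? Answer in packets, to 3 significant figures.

2.34 packets

Propagation delay = 13600 / 300000000 = 4.53333e-05 s.
BDP = R × t_prop = 620000000 × 4.53333e-05 = 28106.7 bits.
In packets of 12000 bits: 2.34 packets.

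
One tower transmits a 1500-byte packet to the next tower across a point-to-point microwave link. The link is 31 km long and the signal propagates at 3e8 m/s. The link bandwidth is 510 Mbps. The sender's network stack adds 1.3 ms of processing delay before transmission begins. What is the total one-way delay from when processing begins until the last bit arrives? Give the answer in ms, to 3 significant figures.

1.43 ms

L = 1500 × 8 = 12000 bits.
Transmission delay = L/R = 12000 / 510000000 = 0.0235294 ms.
Propagation delay = d/s = 31000 m / 300000000 m/s = 0.103333 ms.
Plus processing delay 1.3 ms = 1.3 ms.
Total = 1.43 ms.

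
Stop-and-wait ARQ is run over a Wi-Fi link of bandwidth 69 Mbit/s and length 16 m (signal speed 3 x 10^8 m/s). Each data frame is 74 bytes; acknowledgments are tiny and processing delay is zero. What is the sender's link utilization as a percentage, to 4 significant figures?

t_tx = L/R = 592/69000000 = 8.57971e-06 s.
t_prop = 16/300000000 = 5.33333e-08 s; RTT = 1.06667e-07 s.
Cycle = t_tx + RTT = 8.68638e-06 s.
Utilization = t_tx / cycle = 8.57971e-06/8.68638e-06 = 98.77 %.

98.77 %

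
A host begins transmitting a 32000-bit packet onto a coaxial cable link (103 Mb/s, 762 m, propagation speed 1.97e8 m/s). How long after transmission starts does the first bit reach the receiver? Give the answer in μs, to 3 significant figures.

3.87 μs

First bit experiences only propagation delay: d/s = 762/197000000 = 3.87 μs.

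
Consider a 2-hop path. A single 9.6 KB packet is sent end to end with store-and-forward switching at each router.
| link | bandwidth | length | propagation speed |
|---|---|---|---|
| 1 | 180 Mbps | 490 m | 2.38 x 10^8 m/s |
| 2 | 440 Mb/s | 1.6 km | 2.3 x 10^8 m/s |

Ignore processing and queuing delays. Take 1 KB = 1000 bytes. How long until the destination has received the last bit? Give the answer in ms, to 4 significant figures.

0.6102 ms

L = 76800 bits.
Transmission delays (L/R per hop): 0.426667, 0.174545 ms; sum = 0.601212 ms.
Propagation delays (d/s per hop): 0.00205882, 0.00695652 ms; sum = 0.00901535 ms.
End-to-end = 0.6102 ms.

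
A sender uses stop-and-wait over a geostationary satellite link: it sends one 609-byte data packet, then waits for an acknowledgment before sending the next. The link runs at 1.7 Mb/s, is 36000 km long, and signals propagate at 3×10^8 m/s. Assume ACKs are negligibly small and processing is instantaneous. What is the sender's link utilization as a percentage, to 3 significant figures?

t_tx = L/R = 4872/1700000 = 0.00286588 s.
t_prop = 36000000/300000000 = 0.12 s; RTT = 0.24 s.
Cycle = t_tx + RTT = 0.242866 s.
Utilization = t_tx / cycle = 0.00286588/0.242866 = 1.18 %.

1.18 %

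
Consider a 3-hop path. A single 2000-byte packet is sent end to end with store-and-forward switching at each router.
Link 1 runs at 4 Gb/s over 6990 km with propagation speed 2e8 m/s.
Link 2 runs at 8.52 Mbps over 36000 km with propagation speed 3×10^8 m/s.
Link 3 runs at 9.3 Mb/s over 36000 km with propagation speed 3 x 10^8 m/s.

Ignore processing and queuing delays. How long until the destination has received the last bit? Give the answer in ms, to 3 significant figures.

279 ms

L = 2000 × 8 = 16000 bits.
Transmission delays (L/R per hop): 0.004, 1.87793, 1.72043 ms; sum = 3.60236 ms.
Propagation delays (d/s per hop): 34.95, 120, 120 ms; sum = 274.95 ms.
End-to-end = 279 ms.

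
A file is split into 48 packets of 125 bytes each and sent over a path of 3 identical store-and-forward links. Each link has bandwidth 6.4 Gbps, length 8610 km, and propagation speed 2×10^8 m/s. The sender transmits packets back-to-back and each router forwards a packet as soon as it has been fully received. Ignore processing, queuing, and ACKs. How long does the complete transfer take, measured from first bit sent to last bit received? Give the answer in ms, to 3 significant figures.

129 ms

Per-hop transmission t_tx = L/R = 1000/6400000000 = 0.00015625 ms.
Per-hop propagation t_prop = 8610000/200000000 = 43.05 ms.
Pipeline fill: first packet needs 3·t_tx to clear all hops; remaining 47 packets each add one t_tx.
Total = (3+48-1)·t_tx + 3·t_prop = 50·0.00015625 + 3·43.05 = 129 ms.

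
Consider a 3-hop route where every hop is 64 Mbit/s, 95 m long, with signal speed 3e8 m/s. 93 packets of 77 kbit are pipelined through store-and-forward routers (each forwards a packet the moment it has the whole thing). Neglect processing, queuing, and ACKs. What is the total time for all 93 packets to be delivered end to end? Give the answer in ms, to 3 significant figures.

Per-hop transmission t_tx = L/R = 77000/64000000 = 1.20313 ms.
Per-hop propagation t_prop = 95/300000000 = 0.000316667 ms.
Pipeline fill: first packet needs 3·t_tx to clear all hops; remaining 92 packets each add one t_tx.
Total = (3+93-1)·t_tx + 3·t_prop = 95·1.20313 + 3·0.000316667 = 114 ms.

114 ms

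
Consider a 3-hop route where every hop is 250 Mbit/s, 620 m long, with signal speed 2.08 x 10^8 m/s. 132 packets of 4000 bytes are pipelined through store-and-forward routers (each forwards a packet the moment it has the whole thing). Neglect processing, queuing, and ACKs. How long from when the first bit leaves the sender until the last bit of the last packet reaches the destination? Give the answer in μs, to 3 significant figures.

Per-hop transmission t_tx = L/R = 32000/250000000 = 128 μs.
Per-hop propagation t_prop = 620/208000000 = 2.98077 μs.
Pipeline fill: first packet needs 3·t_tx to clear all hops; remaining 131 packets each add one t_tx.
Total = (3+132-1)·t_tx + 3·t_prop = 134·128 + 3·2.98077 = 17200 μs.

17200 μs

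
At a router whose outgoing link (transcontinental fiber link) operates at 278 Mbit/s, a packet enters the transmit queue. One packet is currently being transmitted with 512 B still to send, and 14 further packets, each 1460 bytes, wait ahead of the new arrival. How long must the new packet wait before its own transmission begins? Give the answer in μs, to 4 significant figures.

Each queued packet: L/R = 11680/278000000 = 42.0144 μs.
14 queued → 588.201 μs.
Plus remaining 4096 bits of current packet: 14.7338 μs.
Queuing delay = 602.9 μs.

602.9 μs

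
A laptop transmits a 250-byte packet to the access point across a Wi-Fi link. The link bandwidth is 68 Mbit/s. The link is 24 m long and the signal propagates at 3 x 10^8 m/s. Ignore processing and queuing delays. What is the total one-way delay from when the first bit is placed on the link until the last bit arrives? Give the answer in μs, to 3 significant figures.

L = 250 × 8 = 2000 bits.
Transmission delay = L/R = 2000 / 68000000 = 29.4118 μs.
Propagation delay = d/s = 24 m / 300000000 m/s = 0.08 μs.
Total = 29.5 μs.

29.5 μs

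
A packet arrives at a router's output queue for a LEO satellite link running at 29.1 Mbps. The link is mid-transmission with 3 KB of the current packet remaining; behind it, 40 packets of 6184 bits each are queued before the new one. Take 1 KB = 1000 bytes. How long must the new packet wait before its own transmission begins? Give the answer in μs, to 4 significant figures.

9325 μs

Each queued packet: L/R = 6184/29100000 = 212.509 μs.
40 queued → 8500.34 μs.
Plus remaining 24000 bits of current packet: 824.742 μs.
Queuing delay = 9325 μs.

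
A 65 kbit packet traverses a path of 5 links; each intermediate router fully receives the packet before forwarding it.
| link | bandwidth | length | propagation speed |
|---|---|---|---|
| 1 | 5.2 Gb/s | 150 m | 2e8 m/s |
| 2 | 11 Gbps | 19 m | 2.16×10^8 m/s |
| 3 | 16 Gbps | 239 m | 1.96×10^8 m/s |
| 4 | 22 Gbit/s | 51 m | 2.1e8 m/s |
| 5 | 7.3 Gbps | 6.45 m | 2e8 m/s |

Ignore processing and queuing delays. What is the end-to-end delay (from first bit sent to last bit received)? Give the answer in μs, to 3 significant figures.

L = 65000 bits.
Transmission delays (L/R per hop): 12.5, 5.90909, 4.0625, 2.95455, 8.90411 μs; sum = 34.3302 μs.
Propagation delays (d/s per hop): 0.75, 0.087963, 1.21939, 0.242857, 0.03225 μs; sum = 2.33246 μs.
End-to-end = 36.7 μs.

36.7 μs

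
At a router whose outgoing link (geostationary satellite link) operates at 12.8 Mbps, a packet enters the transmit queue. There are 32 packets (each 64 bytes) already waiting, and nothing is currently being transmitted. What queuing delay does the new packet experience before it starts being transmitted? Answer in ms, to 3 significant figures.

1.28 ms

Each queued packet: L/R = 512/12800000 = 0.04 ms.
32 queued → 1.28 ms.
Queuing delay = 1.28 ms.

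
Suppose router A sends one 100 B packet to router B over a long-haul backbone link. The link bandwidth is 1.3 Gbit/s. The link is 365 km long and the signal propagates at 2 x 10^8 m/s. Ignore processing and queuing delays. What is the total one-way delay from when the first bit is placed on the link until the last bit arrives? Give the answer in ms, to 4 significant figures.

1.826 ms

L = 100 × 8 = 800 bits.
Transmission delay = L/R = 800 / 1300000000 = 0.000615385 ms.
Propagation delay = d/s = 365000 m / 200000000 m/s = 1.825 ms.
Total = 1.826 ms.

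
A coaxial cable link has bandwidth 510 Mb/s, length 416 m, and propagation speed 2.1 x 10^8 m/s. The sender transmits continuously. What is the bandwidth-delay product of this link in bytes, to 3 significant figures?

126 bytes

Propagation delay = 416 / 210000000 = 1.98095e-06 s.
BDP = R × t_prop = 510000000 × 1.98095e-06 = 1010.29 bits.
In bytes: 1010.29/8 = 126 bytes.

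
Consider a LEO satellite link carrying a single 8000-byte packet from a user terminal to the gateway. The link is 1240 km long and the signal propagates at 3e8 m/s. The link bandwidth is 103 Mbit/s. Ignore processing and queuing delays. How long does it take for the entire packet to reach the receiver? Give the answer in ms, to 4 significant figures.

L = 8000 × 8 = 64000 bits.
Transmission delay = L/R = 64000 / 103000000 = 0.621359 ms.
Propagation delay = d/s = 1240000 m / 300000000 m/s = 4.13333 ms.
Total = 4.755 ms.

4.755 ms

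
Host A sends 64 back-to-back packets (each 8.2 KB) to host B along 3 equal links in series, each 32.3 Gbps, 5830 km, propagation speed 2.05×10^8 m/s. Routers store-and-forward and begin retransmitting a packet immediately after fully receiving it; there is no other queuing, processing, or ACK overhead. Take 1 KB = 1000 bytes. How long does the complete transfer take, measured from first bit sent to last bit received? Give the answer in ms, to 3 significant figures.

85.5 ms

Per-hop transmission t_tx = L/R = 65600/3.23e+10 = 0.00203096 ms.
Per-hop propagation t_prop = 5830000/2.05e+08 = 28.439 ms.
Pipeline fill: first packet needs 3·t_tx to clear all hops; remaining 63 packets each add one t_tx.
Total = (3+64-1)·t_tx + 3·t_prop = 66·0.00203096 + 3·28.439 = 85.5 ms.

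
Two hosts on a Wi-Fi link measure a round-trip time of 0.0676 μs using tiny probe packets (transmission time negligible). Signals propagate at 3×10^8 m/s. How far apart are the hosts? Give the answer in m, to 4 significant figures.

One-way propagation = RTT/2 = 0.0338 μs.
d = s × t = 300000000 × 3.38e-08 = 10.14 m.

10.14 m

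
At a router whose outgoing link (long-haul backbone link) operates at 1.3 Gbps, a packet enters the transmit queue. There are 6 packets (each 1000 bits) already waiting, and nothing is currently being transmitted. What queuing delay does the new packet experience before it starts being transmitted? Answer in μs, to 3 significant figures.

4.62 μs

Each queued packet: L/R = 1000/1300000000 = 0.769231 μs.
6 queued → 4.61538 μs.
Queuing delay = 4.62 μs.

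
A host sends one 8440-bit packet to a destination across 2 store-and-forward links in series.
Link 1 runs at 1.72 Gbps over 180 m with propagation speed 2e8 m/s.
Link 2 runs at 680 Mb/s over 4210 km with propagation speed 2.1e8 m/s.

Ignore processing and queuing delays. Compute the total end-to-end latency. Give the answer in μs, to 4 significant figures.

20070 μs

Transmission delays (L/R per hop): 4.90698, 12.4118 μs; sum = 17.3187 μs.
Propagation delays (d/s per hop): 0.9, 20047.6 μs; sum = 20048.5 μs.
End-to-end = 20070 μs.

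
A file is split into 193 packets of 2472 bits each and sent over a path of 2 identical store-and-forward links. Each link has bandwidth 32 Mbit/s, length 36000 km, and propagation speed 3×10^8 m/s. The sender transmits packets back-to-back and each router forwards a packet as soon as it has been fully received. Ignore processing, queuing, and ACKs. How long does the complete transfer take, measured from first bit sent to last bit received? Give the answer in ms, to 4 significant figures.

Per-hop transmission t_tx = L/R = 2472/32000000 = 0.07725 ms.
Per-hop propagation t_prop = 36000000/300000000 = 120 ms.
Pipeline fill: first packet needs 2·t_tx to clear all hops; remaining 192 packets each add one t_tx.
Total = (2+193-1)·t_tx + 2·t_prop = 194·0.07725 + 2·120 = 255.0 ms.

255.0 ms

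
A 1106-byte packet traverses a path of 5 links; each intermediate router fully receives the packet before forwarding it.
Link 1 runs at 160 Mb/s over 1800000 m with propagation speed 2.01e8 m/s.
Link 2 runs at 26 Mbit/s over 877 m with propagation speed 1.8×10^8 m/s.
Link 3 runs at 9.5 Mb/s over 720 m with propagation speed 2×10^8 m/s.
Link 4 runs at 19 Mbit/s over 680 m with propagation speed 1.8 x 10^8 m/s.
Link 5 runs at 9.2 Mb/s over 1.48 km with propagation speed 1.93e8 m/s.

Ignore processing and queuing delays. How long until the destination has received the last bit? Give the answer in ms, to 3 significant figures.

11.7 ms

L = 1106 × 8 = 8848 bits.
Transmission delays (L/R per hop): 0.0553, 0.340308, 0.931368, 0.465684, 0.961739 ms; sum = 2.7544 ms.
Propagation delays (d/s per hop): 8.95522, 0.00487222, 0.0036, 0.00377778, 0.00766839 ms; sum = 8.97514 ms.
End-to-end = 11.7 ms.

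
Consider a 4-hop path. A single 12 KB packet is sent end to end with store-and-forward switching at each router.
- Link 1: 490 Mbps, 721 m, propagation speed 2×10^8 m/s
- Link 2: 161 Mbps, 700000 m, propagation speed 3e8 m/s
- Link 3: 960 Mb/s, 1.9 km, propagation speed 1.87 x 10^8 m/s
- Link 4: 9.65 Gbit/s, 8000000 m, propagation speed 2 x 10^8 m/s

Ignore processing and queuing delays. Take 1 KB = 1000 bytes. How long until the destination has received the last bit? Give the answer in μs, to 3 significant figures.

L = 96000 bits.
Transmission delays (L/R per hop): 195.918, 596.273, 100, 9.94819 μs; sum = 902.14 μs.
Propagation delays (d/s per hop): 3.605, 2333.33, 10.1604, 40000 μs; sum = 42347.1 μs.
End-to-end = 43200 μs.

43200 μs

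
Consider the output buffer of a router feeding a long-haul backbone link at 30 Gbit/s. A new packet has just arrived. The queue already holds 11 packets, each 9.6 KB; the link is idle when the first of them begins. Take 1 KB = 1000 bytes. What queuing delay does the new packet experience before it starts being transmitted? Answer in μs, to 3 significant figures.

28.2 μs

Each queued packet: L/R = 76800/30000000000 = 2.56 μs.
11 queued → 28.16 μs.
Queuing delay = 28.2 μs.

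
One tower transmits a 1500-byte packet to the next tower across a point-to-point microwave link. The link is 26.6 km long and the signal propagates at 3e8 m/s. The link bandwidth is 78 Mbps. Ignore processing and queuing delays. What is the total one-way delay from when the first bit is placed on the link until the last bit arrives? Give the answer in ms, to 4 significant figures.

0.2425 ms

L = 1500 × 8 = 12000 bits.
Transmission delay = L/R = 12000 / 78000000 = 0.153846 ms.
Propagation delay = d/s = 26600 m / 300000000 m/s = 0.0886667 ms.
Total = 0.2425 ms.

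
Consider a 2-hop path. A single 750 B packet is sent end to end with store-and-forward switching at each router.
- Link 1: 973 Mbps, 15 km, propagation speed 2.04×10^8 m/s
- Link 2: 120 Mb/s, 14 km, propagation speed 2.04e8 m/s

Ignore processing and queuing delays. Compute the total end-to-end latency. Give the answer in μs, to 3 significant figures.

198 μs

L = 750 × 8 = 6000 bits.
Transmission delays (L/R per hop): 6.1665, 50 μs; sum = 56.1665 μs.
Propagation delays (d/s per hop): 73.5294, 68.6275 μs; sum = 142.157 μs.
End-to-end = 198 μs.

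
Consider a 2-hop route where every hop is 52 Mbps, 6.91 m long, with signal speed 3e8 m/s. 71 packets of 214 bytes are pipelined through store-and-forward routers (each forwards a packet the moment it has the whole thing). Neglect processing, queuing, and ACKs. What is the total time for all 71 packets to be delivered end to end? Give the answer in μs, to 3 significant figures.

Per-hop transmission t_tx = L/R = 1712/52000000 = 32.9231 μs.
Per-hop propagation t_prop = 6.91/300000000 = 0.0230333 μs.
Pipeline fill: first packet needs 2·t_tx to clear all hops; remaining 70 packets each add one t_tx.
Total = (2+71-1)·t_tx + 2·t_prop = 72·32.9231 + 2·0.0230333 = 2370 μs.

2370 μs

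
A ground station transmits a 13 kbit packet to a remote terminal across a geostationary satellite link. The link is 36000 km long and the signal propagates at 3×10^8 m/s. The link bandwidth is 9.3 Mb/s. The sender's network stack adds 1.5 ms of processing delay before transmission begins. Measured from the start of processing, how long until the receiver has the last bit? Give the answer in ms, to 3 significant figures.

L = 13000 bits.
Transmission delay = L/R = 13000 / 9300000 = 1.39785 ms.
Propagation delay = d/s = 36000000 m / 300000000 m/s = 120 ms.
Plus processing delay 1.5 ms = 1.5 ms.
Total = 123 ms.

123 ms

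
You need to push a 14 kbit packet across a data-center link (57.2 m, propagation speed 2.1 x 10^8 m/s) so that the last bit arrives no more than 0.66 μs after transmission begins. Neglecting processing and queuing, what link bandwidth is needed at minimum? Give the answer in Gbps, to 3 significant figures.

36.1 Gbps

Propagation delay = 57.2 / 210000000 = 0.272381 μs.
Transmission budget = 0.66 − 0.272381 = 0.387619 μs.
R ≥ L / t_tx = 14000 bits / 3.87619e-07 s = 36.1 Gbps.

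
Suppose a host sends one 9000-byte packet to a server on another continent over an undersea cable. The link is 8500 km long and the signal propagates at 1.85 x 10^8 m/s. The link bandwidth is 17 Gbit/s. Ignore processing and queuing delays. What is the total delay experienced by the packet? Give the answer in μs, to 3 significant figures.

L = 9000 × 8 = 72000 bits.
Transmission delay = L/R = 72000 / 17000000000 = 4.23529 μs.
Propagation delay = d/s = 8500000 m / 185000000 m/s = 45945.9 μs.
Total = 46000 μs.

46000 μs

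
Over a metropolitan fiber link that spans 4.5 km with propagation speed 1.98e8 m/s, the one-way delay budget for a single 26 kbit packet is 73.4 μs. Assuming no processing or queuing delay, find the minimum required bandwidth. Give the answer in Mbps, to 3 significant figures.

513 Mbps

Propagation delay = 4500 / 198000000 = 22.7273 μs.
Transmission budget = 73.4 − 22.7273 = 50.6727 μs.
R ≥ L / t_tx = 26000 bits / 5.06727e-05 s = 513 Mbps.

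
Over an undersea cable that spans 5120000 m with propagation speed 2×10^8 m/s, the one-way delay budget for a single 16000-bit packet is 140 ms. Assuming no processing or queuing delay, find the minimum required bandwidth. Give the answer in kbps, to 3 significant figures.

140 kbps

Propagation delay = 5120000 / 200000000 = 25.6 ms.
Transmission budget = 140 − 25.6 = 114.4 ms.
R ≥ L / t_tx = 16000 bits / 0.1144 s = 140 kbps.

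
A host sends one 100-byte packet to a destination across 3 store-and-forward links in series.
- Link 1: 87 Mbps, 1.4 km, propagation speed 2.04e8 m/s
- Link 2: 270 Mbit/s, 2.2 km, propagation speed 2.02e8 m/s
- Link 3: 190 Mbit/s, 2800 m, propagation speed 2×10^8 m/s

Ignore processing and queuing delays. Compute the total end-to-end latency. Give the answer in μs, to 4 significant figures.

48.12 μs

L = 100 × 8 = 800 bits.
Transmission delays (L/R per hop): 9.1954, 2.96296, 4.21053 μs; sum = 16.3689 μs.
Propagation delays (d/s per hop): 6.86275, 10.8911, 14 μs; sum = 31.7538 μs.
End-to-end = 48.12 μs.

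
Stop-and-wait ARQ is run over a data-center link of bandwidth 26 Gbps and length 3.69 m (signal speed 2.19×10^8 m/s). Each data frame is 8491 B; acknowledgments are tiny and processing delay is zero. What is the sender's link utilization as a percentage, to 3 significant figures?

98.7 %

t_tx = L/R = 67928/26000000000 = 2.61262e-06 s.
t_prop = 3.69/219000000 = 1.68493e-08 s; RTT = 3.36986e-08 s.
Cycle = t_tx + RTT = 2.64631e-06 s.
Utilization = t_tx / cycle = 2.61262e-06/2.64631e-06 = 98.7 %.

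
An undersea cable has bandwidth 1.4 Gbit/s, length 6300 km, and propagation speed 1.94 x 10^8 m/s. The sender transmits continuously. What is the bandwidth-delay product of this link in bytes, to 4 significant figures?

Propagation delay = 6300000 / 194000000 = 0.0324742 s.
BDP = R × t_prop = 1400000000 × 0.0324742 = 45463900 bits.
In bytes: 45463900/8 = 5683000 bytes.

5683000 bytes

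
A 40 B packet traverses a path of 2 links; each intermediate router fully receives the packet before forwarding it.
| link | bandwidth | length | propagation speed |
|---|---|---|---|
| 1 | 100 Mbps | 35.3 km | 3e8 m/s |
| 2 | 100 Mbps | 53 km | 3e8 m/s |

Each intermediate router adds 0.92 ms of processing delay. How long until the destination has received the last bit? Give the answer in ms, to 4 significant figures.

L = 40 × 8 = 320 bits.
Transmission delay per hop = L/R = 320/100000000 = 0.0032 ms; 2 hops → 0.0064 ms.
Propagation delays (d/s per hop): 0.117667, 0.176667 ms; sum = 0.294333 ms.
Processing at 1 router(s): 1 × 0.92 ms = 0.92 ms.
End-to-end = 1.221 ms.

1.221 ms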